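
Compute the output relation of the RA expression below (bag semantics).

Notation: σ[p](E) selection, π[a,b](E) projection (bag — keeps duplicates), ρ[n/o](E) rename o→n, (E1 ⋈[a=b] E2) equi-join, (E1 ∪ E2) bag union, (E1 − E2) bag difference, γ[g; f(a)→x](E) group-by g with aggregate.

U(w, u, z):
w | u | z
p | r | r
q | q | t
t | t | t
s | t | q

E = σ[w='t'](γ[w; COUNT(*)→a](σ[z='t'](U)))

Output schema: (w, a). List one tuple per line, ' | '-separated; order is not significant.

Stepwise |·|:
  U → 4
  σ[z='t'](U) → 2
  γ[w; COUNT(*)→a](σ[z='t'](U)) → 2
  σ[w='t'](γ[w; COUNT(*)→a](σ[z='t'](U))) → 1

== RESULT ==
w | a
t | 1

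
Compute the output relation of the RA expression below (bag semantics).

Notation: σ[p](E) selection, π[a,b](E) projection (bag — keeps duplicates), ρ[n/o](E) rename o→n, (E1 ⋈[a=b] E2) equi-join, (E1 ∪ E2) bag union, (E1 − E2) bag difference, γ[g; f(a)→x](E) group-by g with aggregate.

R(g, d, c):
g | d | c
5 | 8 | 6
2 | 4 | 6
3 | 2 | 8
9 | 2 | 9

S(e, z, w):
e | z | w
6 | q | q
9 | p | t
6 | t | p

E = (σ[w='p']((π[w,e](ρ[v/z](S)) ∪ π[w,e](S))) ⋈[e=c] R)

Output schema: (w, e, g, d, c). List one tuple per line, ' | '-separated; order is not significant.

Row counts bottom-up:
  S → 3
  ρ[v/z](S) → 3
  π[w,e](ρ[v/z](S)) → 3
  S → 3
  π[w,e](S) → 3
  (π[w,e](ρ[v/z](S)) ∪ π[w,e](S)) → 6
  σ[w='p']((π[w,e](ρ[v/z](S)) ∪ π[w,e](S))) → 2
  R → 4
  (σ[w='p']((π[w,e](ρ[v/z](S)) ∪ π[w,e](S))) ⋈[e=c] R) → 4

== RESULT ==
w | e | g | d | c
p | 6 | 2 | 4 | 6
p | 6 | 2 | 4 | 6
p | 6 | 5 | 8 | 6
p | 6 | 5 | 8 | 6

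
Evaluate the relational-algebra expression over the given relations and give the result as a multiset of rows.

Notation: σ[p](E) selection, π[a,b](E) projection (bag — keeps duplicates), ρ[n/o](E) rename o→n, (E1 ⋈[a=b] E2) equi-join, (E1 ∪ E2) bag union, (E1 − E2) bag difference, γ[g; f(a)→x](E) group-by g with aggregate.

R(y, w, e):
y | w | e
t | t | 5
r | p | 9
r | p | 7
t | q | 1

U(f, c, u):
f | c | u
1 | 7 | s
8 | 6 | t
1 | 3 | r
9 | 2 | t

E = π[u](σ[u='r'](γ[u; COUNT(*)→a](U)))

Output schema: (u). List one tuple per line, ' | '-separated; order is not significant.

Per-node cardinality:
  U → 4
  γ[u; COUNT(*)→a](U) → 3
  σ[u='r'](γ[u; COUNT(*)→a](U)) → 1
  π[u](σ[u='r'](γ[u; COUNT(*)→a](U))) → 1

== RESULT ==
u
r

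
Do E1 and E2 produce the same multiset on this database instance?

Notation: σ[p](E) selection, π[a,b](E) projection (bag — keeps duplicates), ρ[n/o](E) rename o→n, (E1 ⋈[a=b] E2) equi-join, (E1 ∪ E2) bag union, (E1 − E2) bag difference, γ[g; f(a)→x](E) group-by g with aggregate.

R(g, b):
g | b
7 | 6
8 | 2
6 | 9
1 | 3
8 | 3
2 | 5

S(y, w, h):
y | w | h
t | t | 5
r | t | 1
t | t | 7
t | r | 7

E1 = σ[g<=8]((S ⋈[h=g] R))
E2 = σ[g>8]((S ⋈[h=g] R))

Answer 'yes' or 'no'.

E1 per-node cardinality:
  S → 4
  R → 6
  (S ⋈[h=g] R) → 3
  σ[g<=8]((S ⋈[h=g] R)) → 3
E2 per-node cardinality:
  S → 4
  R → 6
  (S ⋈[h=g] R) → 3
  σ[g>8]((S ⋈[h=g] R)) → 0

E1 result:
y | w | h | g | b
r | t | 1 | 1 | 3
t | r | 7 | 7 | 6
t | t | 7 | 7 | 6
E2 result:
y | w | h | g | b
(0 rows)
Witness: ('r', 't', 1, 1, 3) appears 1× in E1 but 0× in E2.

no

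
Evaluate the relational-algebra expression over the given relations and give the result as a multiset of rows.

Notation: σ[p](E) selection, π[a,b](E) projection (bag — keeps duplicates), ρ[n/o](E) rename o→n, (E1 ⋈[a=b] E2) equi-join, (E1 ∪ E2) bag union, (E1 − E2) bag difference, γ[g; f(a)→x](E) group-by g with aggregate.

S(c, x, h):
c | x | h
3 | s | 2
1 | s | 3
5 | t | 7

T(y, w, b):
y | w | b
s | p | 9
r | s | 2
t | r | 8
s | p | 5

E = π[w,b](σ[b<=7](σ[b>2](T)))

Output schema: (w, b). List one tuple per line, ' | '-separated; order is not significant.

Per-node cardinality:
  T → 4
  σ[b>2](T) → 3
  σ[b<=7](σ[b>2](T)) → 1
  π[w,b](σ[b<=7](σ[b>2](T))) → 1

== RESULT ==
w | b
p | 5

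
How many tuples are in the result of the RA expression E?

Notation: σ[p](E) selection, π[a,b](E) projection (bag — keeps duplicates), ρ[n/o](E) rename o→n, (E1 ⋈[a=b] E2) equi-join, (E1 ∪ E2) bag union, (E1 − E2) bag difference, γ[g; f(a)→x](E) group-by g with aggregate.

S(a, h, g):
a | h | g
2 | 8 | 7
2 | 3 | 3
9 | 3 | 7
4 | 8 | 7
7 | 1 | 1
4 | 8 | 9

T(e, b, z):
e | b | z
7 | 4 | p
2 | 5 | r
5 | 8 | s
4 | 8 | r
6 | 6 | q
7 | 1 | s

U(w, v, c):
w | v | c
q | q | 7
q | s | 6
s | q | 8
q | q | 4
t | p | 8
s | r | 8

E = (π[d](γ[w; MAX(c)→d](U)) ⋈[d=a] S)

Subexpression sizes:
  U → 6
  γ[w; MAX(c)→d](U) → 3
  π[d](γ[w; MAX(c)→d](U)) → 3
  S → 6
  (π[d](γ[w; MAX(c)→d](U)) ⋈[d=a] S) → 1

|E| = 1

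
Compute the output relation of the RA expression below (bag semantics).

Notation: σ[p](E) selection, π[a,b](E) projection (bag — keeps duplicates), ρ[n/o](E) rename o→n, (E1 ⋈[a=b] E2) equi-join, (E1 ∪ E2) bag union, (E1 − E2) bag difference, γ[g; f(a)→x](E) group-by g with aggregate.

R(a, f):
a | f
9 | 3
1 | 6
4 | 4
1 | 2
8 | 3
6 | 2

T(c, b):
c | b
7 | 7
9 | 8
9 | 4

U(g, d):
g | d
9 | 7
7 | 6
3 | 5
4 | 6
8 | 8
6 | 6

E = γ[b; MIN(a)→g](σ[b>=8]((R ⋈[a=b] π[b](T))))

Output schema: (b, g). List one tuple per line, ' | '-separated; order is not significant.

Per-node cardinality:
  R → 6
  T → 3
  π[b](T) → 3
  (R ⋈[a=b] π[b](T)) → 2
  σ[b>=8]((R ⋈[a=b] π[b](T))) → 1
  γ[b; MIN(a)→g](σ[b>=8]((R ⋈[a=b] π[b](T)))) → 1

== RESULT ==
b | g
8 | 8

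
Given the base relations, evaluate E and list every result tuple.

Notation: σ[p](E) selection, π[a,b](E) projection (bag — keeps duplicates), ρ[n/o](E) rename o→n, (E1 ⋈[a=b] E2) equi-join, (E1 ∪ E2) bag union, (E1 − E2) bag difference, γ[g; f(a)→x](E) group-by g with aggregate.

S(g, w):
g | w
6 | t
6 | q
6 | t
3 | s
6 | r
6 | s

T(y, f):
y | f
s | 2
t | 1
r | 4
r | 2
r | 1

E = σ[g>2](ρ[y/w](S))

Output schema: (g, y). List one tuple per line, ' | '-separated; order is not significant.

Per-node cardinality:
  S → 6
  ρ[y/w](S) → 6
  σ[g>2](ρ[y/w](S)) → 6

== RESULT ==
g | y
3 | s
6 | q
6 | r
6 | s
6 | t
6 | t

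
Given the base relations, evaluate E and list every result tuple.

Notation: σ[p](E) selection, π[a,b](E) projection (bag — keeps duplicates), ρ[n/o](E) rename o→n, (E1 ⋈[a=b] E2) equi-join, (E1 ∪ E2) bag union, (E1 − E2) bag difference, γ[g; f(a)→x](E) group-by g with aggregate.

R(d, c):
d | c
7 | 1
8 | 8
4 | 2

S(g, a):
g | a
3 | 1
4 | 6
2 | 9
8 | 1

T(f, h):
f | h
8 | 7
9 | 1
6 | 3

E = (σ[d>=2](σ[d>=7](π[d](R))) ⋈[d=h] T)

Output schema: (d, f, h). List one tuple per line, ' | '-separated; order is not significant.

Stepwise |·|:
  R → 3
  π[d](R) → 3
  σ[d>=7](π[d](R)) → 2
  σ[d>=2](σ[d>=7](π[d](R))) → 2
  T → 3
  (σ[d>=2](σ[d>=7](π[d](R))) ⋈[d=h] T) → 1

== RESULT ==
d | f | h
7 | 8 | 7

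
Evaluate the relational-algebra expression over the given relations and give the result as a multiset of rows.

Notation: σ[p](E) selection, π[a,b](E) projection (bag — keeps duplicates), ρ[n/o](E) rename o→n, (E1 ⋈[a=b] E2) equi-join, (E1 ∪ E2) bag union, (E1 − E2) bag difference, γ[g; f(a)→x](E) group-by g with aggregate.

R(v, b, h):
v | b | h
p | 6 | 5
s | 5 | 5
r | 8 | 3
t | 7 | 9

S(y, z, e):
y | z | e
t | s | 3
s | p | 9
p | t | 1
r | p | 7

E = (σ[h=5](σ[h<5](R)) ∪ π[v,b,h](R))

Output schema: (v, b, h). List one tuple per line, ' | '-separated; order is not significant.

Row counts bottom-up:
  R → 4
  σ[h<5](R) → 1
  σ[h=5](σ[h<5](R)) → 0
  R → 4
  π[v,b,h](R) → 4
  (σ[h=5](σ[h<5](R)) ∪ π[v,b,h](R)) → 4

== RESULT ==
v | b | h
p | 6 | 5
r | 8 | 3
s | 5 | 5
t | 7 | 9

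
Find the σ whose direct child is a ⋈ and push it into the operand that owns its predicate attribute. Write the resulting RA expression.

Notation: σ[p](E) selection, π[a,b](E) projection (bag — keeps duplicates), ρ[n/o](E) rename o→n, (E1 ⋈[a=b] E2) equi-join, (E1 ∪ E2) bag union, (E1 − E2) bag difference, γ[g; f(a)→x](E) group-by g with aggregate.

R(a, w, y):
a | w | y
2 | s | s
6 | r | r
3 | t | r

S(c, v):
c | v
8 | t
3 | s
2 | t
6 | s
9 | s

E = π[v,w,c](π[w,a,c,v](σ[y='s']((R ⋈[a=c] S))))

σ filters on y, owned by the left side.
E' = π[v,w,c](π[w,a,c,v]((σ[y='s'](R) ⋈[a=c] S)))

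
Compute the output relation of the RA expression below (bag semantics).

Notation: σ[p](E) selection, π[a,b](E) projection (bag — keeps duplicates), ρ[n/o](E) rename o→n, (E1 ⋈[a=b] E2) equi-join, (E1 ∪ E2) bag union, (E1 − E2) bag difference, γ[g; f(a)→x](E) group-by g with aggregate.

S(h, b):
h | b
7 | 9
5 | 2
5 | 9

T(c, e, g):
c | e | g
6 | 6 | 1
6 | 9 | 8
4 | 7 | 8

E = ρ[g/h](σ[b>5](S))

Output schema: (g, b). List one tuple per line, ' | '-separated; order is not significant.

Subexpression sizes:
  S → 3
  σ[b>5](S) → 2
  ρ[g/h](σ[b>5](S)) → 2

== RESULT ==
g | b
5 | 9
7 | 9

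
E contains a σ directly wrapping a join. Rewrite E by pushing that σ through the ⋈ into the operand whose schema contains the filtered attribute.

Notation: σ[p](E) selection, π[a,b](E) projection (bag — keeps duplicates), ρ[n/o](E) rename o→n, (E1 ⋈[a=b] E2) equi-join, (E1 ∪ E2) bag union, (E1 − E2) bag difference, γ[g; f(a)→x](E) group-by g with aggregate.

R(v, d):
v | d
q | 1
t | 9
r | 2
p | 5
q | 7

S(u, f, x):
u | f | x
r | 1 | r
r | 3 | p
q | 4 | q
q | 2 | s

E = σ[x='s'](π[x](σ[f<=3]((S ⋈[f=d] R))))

σ filters on f, owned by the left side.
E' = σ[x='s'](π[x]((σ[f<=3](S) ⋈[f=d] R)))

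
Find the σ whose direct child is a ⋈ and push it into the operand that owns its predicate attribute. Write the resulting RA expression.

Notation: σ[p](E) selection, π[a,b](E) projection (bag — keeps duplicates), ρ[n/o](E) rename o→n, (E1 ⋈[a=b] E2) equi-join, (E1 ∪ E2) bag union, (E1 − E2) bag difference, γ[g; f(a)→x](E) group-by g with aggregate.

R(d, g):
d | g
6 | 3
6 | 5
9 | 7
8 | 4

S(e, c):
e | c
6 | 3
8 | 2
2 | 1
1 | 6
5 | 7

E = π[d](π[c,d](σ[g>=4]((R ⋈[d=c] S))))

σ filters on g, owned by the left side.
E' = π[d](π[c,d]((σ[g>=4](R) ⋈[d=c] S)))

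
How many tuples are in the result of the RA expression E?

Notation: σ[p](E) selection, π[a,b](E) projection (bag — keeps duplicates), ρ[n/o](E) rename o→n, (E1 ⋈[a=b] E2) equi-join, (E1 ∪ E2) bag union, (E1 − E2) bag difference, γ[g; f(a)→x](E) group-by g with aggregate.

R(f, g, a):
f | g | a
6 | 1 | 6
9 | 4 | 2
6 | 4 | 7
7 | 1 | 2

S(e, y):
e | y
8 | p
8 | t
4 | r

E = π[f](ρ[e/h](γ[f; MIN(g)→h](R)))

Row counts bottom-up:
  R → 4
  γ[f; MIN(g)→h](R) → 3
  ρ[e/h](γ[f; MIN(g)→h](R)) → 3
  π[f](ρ[e/h](γ[f; MIN(g)→h](R))) → 3

|E| = 3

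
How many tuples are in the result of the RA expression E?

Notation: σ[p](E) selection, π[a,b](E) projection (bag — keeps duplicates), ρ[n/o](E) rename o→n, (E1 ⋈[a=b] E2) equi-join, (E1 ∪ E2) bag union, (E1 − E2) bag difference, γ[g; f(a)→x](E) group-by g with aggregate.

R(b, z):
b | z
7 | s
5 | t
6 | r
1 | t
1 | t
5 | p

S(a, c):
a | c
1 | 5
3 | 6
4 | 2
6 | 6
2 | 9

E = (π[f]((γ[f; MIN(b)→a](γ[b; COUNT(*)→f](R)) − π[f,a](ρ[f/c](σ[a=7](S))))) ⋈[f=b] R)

Subexpression sizes:
  R → 6
  γ[b; COUNT(*)→f](R) → 4
  γ[f; MIN(b)→a](γ[b; COUNT(*)→f](R)) → 2
  S → 5
  σ[a=7](S) → 0
  ρ[f/c](σ[a=7](S)) → 0
  π[f,a](ρ[f/c](σ[a=7](S))) → 0
  (γ[f; MIN(b)→a](γ[b; COUNT(*)→f](R)) − π[f,a](ρ[f/c](σ[a=7](S)))) → 2
  π[f]((γ[f; MIN(b)→a](γ[b; COUNT(*)→f](R)) − π[f,a](ρ[f/c](σ[a=7](S))))) → 2
  R → 6
  (π[f]((γ[f; MIN(b)→a](γ[b; COUNT(*)→f](R)) − π[f,a](ρ[f/c](σ[a=7](S))))) ⋈[f=b] R) → 2

|E| = 2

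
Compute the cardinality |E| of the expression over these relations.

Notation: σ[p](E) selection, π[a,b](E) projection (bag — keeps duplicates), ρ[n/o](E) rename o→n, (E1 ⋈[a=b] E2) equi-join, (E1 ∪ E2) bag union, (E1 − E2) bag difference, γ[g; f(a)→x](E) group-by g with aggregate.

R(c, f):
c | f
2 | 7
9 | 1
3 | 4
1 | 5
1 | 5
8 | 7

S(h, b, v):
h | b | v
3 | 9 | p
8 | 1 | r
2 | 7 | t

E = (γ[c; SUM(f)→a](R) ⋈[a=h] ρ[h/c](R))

Subexpression sizes:
  R → 6
  γ[c; SUM(f)→a](R) → 5
  R → 6
  ρ[h/c](R) → 6
  (γ[c; SUM(f)→a](R) ⋈[a=h] ρ[h/c](R)) → 2

|E| = 2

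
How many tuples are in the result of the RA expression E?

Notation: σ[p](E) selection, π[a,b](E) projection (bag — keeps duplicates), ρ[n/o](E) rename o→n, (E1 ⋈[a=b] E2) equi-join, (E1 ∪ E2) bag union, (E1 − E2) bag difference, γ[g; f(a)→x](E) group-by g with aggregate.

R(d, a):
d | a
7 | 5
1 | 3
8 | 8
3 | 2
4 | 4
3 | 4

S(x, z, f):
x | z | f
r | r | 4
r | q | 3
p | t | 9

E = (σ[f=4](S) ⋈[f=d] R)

Stepwise |·|:
  S → 3
  σ[f=4](S) → 1
  R → 6
  (σ[f=4](S) ⋈[f=d] R) → 1

|E| = 1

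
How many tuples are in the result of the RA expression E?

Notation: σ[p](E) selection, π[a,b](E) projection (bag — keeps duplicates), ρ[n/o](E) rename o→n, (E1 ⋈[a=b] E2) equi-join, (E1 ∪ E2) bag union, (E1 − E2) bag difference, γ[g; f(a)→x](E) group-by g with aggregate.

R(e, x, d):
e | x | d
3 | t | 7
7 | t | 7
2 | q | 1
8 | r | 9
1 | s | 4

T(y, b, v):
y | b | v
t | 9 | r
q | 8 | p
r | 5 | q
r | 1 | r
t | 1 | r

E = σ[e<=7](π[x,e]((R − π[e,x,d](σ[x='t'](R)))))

Subexpression sizes:
  R → 5
  R → 5
  σ[x='t'](R) → 2
  π[e,x,d](σ[x='t'](R)) → 2
  (R − π[e,x,d](σ[x='t'](R))) → 3
  π[x,e]((R − π[e,x,d](σ[x='t'](R)))) → 3
  σ[e<=7](π[x,e]((R − π[e,x,d](σ[x='t'](R))))) → 2

|E| = 2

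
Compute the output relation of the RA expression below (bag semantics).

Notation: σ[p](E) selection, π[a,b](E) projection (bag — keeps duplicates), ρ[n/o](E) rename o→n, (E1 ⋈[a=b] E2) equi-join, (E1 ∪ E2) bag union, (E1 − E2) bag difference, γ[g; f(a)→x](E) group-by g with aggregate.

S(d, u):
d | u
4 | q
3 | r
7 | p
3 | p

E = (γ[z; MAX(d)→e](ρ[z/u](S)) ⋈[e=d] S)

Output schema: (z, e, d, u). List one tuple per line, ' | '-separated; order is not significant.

Stepwise |·|:
  S → 4
  ρ[z/u](S) → 4
  γ[z; MAX(d)→e](ρ[z/u](S)) → 3
  S → 4
  (γ[z; MAX(d)→e](ρ[z/u](S)) ⋈[e=d] S) → 4

== RESULT ==
z | e | d | u
p | 7 | 7 | p
q | 4 | 4 | q
r | 3 | 3 | p
r | 3 | 3 | r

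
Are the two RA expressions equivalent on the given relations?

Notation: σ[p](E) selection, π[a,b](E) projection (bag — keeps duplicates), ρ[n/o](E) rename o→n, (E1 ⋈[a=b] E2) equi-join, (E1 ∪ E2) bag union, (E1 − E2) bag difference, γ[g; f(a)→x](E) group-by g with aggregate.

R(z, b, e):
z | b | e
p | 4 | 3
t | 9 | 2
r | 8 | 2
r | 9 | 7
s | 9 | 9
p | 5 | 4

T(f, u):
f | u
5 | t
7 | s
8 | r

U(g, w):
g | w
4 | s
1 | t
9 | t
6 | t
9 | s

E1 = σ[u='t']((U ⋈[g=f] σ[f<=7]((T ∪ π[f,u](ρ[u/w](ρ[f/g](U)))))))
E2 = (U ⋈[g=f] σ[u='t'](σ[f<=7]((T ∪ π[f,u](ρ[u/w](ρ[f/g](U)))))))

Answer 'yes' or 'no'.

E1 row counts bottom-up:
  U → 5
  T → 3
  U → 5
  ρ[f/g](U) → 5
  ρ[u/w](ρ[f/g](U)) → 5
  π[f,u](ρ[u/w](ρ[f/g](U))) → 5
  (T ∪ π[f,u](ρ[u/w](ρ[f/g](U)))) → 8
  σ[f<=7]((T ∪ π[f,u](ρ[u/w](ρ[f/g](U))))) → 5
  (U ⋈[g=f] σ[f<=7]((T ∪ π[f,u](ρ[u/w](ρ[f/g](U)))))) → 3
  σ[u='t']((U ⋈[g=f] σ[f<=7]((T ∪ π[f,u](ρ[u/w](ρ[f/g](U))))))) → 2
E2 row counts bottom-up:
  U → 5
  T → 3
  U → 5
  ρ[f/g](U) → 5
  ρ[u/w](ρ[f/g](U)) → 5
  π[f,u](ρ[u/w](ρ[f/g](U))) → 5
  (T ∪ π[f,u](ρ[u/w](ρ[f/g](U)))) → 8
  σ[f<=7]((T ∪ π[f,u](ρ[u/w](ρ[f/g](U))))) → 5
  σ[u='t'](σ[f<=7]((T ∪ π[f,u](ρ[u/w](ρ[f/g](U)))))) → 3
  (U ⋈[g=f] σ[u='t'](σ[f<=7]((T ∪ π[f,u](ρ[u/w](ρ[f/g](U))))))) → 2

E1 and E2 produce the same multiset:
g | w | f | u
1 | t | 1 | t
6 | t | 6 | t

yes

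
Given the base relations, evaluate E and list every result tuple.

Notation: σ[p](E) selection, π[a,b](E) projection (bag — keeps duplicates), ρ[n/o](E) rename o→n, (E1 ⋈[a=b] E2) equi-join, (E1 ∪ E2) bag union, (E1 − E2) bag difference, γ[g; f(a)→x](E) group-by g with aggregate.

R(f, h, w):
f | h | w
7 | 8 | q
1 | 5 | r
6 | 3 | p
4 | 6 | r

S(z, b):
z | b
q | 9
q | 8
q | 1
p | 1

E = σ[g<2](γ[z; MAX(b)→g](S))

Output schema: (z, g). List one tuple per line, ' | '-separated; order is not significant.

Subexpression sizes:
  S → 4
  γ[z; MAX(b)→g](S) → 2
  σ[g<2](γ[z; MAX(b)→g](S)) → 1

== RESULT ==
z | g
p | 1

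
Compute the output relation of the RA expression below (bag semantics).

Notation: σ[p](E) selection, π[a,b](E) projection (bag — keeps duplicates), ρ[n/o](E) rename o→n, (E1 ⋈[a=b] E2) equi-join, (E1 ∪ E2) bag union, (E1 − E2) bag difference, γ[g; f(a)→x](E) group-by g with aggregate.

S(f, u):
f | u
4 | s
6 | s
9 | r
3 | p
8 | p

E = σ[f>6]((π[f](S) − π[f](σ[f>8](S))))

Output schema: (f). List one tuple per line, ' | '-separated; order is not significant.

Stepwise |·|:
  S → 5
  π[f](S) → 5
  S → 5
  σ[f>8](S) → 1
  π[f](σ[f>8](S)) → 1
  (π[f](S) − π[f](σ[f>8](S))) → 4
  σ[f>6]((π[f](S) − π[f](σ[f>8](S)))) → 1

== RESULT ==
f
8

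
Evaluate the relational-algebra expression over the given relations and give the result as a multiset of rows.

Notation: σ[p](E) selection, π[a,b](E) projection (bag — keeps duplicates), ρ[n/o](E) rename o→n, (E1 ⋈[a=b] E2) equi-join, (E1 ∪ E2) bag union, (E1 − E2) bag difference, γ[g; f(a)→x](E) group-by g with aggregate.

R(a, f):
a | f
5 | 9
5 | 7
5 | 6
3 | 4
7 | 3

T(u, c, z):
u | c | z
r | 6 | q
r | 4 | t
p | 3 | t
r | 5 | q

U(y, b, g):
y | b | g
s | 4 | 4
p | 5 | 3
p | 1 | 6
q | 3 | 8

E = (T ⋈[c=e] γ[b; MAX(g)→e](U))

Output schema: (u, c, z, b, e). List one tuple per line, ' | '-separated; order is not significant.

Stepwise |·|:
  T → 4
  U → 4
  γ[b; MAX(g)→e](U) → 4
  (T ⋈[c=e] γ[b; MAX(g)→e](U)) → 3

== RESULT ==
u | c | z | b | e
p | 3 | t | 5 | 3
r | 4 | t | 4 | 4
r | 6 | q | 1 | 6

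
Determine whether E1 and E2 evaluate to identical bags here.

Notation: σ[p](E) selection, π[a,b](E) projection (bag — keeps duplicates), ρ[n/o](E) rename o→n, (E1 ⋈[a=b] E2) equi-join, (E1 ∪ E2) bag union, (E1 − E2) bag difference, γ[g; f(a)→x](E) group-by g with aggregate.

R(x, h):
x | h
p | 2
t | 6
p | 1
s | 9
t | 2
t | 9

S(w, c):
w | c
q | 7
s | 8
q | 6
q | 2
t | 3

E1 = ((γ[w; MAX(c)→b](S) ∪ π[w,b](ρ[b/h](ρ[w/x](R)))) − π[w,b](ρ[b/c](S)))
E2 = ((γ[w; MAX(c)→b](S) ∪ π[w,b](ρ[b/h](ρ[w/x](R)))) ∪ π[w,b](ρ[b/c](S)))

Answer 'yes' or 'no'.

E1 per-node cardinality:
  S → 5
  γ[w; MAX(c)→b](S) → 3
  R → 6
  ρ[w/x](R) → 6
  ρ[b/h](ρ[w/x](R)) → 6
  π[w,b](ρ[b/h](ρ[w/x](R))) → 6
  (γ[w; MAX(c)→b](S) ∪ π[w,b](ρ[b/h](ρ[w/x](R)))) → 9
  S → 5
  ρ[b/c](S) → 5
  π[w,b](ρ[b/c](S)) → 5
  ((γ[w; MAX(c)→b](S) ∪ π[w,b](ρ[b/h](ρ[w/x](R)))) − π[w,b](ρ[b/c](S))) → 6
E2 per-node cardinality:
  S → 5
  γ[w; MAX(c)→b](S) → 3
  R → 6
  ρ[w/x](R) → 6
  ρ[b/h](ρ[w/x](R)) → 6
  π[w,b](ρ[b/h](ρ[w/x](R))) → 6
  (γ[w; MAX(c)→b](S) ∪ π[w,b](ρ[b/h](ρ[w/x](R)))) → 9
  S → 5
  ρ[b/c](S) → 5
  π[w,b](ρ[b/c](S)) → 5
  ((γ[w; MAX(c)→b](S) ∪ π[w,b](ρ[b/h](ρ[w/x](R)))) ∪ π[w,b](ρ[b/c](S))) → 14

E1 result:
w | b
p | 1
p | 2
s | 9
t | 2
t | 6
t | 9
E2 result:
w | b
p | 1
p | 2
q | 2
q | 6
q | 7
q | 7
s | 8
s | 8
s | 9
t | 2
t | 3
t | 3
t | 6
t | 9
Witness: ('q', 7) appears 0× in E1 but 2× in E2.

no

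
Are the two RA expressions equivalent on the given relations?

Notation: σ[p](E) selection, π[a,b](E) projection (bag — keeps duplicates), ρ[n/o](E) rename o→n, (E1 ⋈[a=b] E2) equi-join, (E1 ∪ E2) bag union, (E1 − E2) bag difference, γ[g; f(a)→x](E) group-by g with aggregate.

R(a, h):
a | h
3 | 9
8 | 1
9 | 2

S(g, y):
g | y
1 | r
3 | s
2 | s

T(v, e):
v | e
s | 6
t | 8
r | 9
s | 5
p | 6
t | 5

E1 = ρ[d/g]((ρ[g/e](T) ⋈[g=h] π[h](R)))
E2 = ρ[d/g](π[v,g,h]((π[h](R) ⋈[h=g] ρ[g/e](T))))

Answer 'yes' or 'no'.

E1 row counts bottom-up:
  T → 6
  ρ[g/e](T) → 6
  R → 3
  π[h](R) → 3
  (ρ[g/e](T) ⋈[g=h] π[h](R)) → 1
  ρ[d/g]((ρ[g/e](T) ⋈[g=h] π[h](R))) → 1
E2 row counts bottom-up:
  R → 3
  π[h](R) → 3
  T → 6
  ρ[g/e](T) → 6
  (π[h](R) ⋈[h=g] ρ[g/e](T)) → 1
  π[v,g,h]((π[h](R) ⋈[h=g] ρ[g/e](T))) → 1
  ρ[d/g](π[v,g,h]((π[h](R) ⋈[h=g] ρ[g/e](T)))) → 1

E1 and E2 produce the same multiset:
v | d | h
r | 9 | 9

yes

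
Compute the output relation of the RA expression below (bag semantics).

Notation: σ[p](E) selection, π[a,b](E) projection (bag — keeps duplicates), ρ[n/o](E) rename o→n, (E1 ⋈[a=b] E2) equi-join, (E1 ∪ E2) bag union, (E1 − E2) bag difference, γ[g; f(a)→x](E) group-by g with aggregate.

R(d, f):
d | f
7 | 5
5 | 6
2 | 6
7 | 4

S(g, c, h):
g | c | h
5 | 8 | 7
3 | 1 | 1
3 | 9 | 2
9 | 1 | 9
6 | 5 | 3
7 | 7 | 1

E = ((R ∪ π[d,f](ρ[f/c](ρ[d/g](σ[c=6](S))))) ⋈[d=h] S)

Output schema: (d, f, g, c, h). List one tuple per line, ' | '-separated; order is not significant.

Per-node cardinality:
  R → 4
  S → 6
  σ[c=6](S) → 0
  ρ[d/g](σ[c=6](S)) → 0
  ρ[f/c](ρ[d/g](σ[c=6](S))) → 0
  π[d,f](ρ[f/c](ρ[d/g](σ[c=6](S)))) → 0
  (R ∪ π[d,f](ρ[f/c](ρ[d/g](σ[c=6](S))))) → 4
  S → 6
  ((R ∪ π[d,f](ρ[f/c](ρ[d/g](σ[c=6](S))))) ⋈[d=h] S) → 3

== RESULT ==
d | f | g | c | h
2 | 6 | 3 | 9 | 2
7 | 4 | 5 | 8 | 7
7 | 5 | 5 | 8 | 7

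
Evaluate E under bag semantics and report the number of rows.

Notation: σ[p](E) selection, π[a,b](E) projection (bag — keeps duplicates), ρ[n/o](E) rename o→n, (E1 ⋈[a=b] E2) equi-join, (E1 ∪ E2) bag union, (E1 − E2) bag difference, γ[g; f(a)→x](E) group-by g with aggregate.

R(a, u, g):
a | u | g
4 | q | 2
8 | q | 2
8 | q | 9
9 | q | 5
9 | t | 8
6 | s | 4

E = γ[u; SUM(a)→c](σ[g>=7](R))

Subexpression sizes:
  R → 6
  σ[g>=7](R) → 2
  γ[u; SUM(a)→c](σ[g>=7](R)) → 2

|E| = 2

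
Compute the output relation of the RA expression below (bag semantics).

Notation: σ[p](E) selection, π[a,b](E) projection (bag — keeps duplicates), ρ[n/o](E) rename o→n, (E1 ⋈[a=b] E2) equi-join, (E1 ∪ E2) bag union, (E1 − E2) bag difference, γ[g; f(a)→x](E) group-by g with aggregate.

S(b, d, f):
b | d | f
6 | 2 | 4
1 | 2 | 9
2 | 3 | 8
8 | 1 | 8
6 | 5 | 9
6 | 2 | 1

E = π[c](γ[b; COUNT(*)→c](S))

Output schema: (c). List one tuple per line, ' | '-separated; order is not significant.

Row counts bottom-up:
  S → 6
  γ[b; COUNT(*)→c](S) → 4
  π[c](γ[b; COUNT(*)→c](S)) → 4

== RESULT ==
c
1
1
1
3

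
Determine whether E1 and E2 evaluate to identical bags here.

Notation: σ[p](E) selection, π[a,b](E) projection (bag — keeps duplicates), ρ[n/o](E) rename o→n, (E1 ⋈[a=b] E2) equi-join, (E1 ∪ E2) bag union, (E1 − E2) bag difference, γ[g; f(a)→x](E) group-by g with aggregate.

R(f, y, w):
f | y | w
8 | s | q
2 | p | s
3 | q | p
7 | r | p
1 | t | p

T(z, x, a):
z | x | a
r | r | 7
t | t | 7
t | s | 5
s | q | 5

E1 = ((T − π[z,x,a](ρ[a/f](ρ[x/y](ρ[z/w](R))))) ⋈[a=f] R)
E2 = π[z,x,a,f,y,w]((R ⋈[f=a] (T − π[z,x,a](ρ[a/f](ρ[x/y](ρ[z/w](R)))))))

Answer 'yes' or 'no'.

E1 stepwise |·|:
  T → 4
  R → 5
  ρ[z/w](R) → 5
  ρ[x/y](ρ[z/w](R)) → 5
  ρ[a/f](ρ[x/y](ρ[z/w](R))) → 5
  π[z,x,a](ρ[a/f](ρ[x/y](ρ[z/w](R)))) → 5
  (T − π[z,x,a](ρ[a/f](ρ[x/y](ρ[z/w](R))))) → 4
  R → 5
  ((T − π[z,x,a](ρ[a/f](ρ[x/y](ρ[z/w](R))))) ⋈[a=f] R) → 2
E2 stepwise |·|:
  R → 5
  T → 4
  R → 5
  ρ[z/w](R) → 5
  ρ[x/y](ρ[z/w](R)) → 5
  ρ[a/f](ρ[x/y](ρ[z/w](R))) → 5
  π[z,x,a](ρ[a/f](ρ[x/y](ρ[z/w](R)))) → 5
  (T − π[z,x,a](ρ[a/f](ρ[x/y](ρ[z/w](R))))) → 4
  (R ⋈[f=a] (T − π[z,x,a](ρ[a/f](ρ[x/y](ρ[z/w](R)))))) → 2
  π[z,x,a,f,y,w]((R ⋈[f=a] (T − π[z,x,a](ρ[a/f](ρ[x/y](ρ[z/w](R))))))) → 2

E1 and E2 produce the same multiset:
z | x | a | f | y | w
r | r | 7 | 7 | r | p
t | t | 7 | 7 | r | p

yes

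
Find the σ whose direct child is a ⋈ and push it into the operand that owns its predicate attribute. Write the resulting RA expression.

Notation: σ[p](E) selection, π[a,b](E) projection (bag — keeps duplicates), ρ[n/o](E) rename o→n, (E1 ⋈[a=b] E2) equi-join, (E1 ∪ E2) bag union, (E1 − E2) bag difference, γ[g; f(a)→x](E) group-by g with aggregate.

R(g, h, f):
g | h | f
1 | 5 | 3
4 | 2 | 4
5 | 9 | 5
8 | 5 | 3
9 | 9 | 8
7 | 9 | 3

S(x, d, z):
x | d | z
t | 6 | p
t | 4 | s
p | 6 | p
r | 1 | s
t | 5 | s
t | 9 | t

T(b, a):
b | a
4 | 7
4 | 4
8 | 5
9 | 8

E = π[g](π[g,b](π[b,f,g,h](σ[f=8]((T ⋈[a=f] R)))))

σ filters on f, owned by the right side.
E' = π[g](π[g,b](π[b,f,g,h]((T ⋈[a=f] σ[f=8](R)))))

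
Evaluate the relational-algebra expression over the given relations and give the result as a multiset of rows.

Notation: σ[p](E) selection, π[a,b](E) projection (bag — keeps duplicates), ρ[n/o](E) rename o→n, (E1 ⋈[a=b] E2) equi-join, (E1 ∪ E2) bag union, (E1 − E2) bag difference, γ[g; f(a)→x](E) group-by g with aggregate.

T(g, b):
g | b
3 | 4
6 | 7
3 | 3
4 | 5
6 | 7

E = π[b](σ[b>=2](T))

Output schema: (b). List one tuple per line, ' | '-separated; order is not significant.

Row counts bottom-up:
  T → 5
  σ[b>=2](T) → 5
  π[b](σ[b>=2](T)) → 5

== RESULT ==
b
3
4
5
7
7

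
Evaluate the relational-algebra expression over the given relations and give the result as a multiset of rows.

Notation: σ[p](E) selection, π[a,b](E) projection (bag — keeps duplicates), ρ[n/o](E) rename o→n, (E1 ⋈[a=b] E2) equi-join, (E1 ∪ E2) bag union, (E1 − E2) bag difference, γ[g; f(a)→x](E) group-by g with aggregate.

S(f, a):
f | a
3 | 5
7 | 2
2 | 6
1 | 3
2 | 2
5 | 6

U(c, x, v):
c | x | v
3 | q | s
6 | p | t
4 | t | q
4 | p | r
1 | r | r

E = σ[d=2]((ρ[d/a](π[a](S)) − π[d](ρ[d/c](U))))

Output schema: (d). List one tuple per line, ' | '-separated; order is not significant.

Stepwise |·|:
  S → 6
  π[a](S) → 6
  ρ[d/a](π[a](S)) → 6
  U → 5
  ρ[d/c](U) → 5
  π[d](ρ[d/c](U)) → 5
  (ρ[d/a](π[a](S)) − π[d](ρ[d/c](U))) → 4
  σ[d=2]((ρ[d/a](π[a](S)) − π[d](ρ[d/c](U)))) → 2

== RESULT ==
d
2
2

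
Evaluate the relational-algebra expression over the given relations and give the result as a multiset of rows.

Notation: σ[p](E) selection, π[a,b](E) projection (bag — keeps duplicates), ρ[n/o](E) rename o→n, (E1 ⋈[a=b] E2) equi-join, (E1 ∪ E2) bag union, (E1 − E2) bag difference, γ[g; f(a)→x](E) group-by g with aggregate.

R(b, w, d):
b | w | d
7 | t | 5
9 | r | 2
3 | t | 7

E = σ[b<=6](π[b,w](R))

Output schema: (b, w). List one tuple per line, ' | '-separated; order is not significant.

Per-node cardinality:
  R → 3
  π[b,w](R) → 3
  σ[b<=6](π[b,w](R)) → 1

== RESULT ==
b | w
3 | t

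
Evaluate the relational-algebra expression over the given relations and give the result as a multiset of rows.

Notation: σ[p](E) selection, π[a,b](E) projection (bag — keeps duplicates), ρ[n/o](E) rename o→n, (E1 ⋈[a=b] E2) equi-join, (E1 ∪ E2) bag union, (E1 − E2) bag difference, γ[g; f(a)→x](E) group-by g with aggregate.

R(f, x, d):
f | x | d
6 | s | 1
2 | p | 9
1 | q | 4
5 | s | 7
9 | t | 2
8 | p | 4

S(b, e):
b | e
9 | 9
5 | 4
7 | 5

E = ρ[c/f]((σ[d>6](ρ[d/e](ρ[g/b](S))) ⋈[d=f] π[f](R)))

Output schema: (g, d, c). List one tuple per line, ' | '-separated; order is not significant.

Subexpression sizes:
  S → 3
  ρ[g/b](S) → 3
  ρ[d/e](ρ[g/b](S)) → 3
  σ[d>6](ρ[d/e](ρ[g/b](S))) → 1
  R → 6
  π[f](R) → 6
  (σ[d>6](ρ[d/e](ρ[g/b](S))) ⋈[d=f] π[f](R)) → 1
  ρ[c/f]((σ[d>6](ρ[d/e](ρ[g/b](S))) ⋈[d=f] π[f](R))) → 1

== RESULT ==
g | d | c
9 | 9 | 9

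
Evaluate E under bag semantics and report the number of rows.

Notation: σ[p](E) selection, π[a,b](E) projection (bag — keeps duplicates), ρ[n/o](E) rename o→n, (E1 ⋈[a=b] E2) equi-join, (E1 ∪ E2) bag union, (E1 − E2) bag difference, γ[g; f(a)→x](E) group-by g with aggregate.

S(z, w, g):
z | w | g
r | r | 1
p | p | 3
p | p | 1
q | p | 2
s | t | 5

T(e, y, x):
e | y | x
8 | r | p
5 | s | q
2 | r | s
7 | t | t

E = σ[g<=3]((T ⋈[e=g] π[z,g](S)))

Row counts bottom-up:
  T → 4
  S → 5
  π[z,g](S) → 5
  (T ⋈[e=g] π[z,g](S)) → 2
  σ[g<=3]((T ⋈[e=g] π[z,g](S))) → 1

|E| = 1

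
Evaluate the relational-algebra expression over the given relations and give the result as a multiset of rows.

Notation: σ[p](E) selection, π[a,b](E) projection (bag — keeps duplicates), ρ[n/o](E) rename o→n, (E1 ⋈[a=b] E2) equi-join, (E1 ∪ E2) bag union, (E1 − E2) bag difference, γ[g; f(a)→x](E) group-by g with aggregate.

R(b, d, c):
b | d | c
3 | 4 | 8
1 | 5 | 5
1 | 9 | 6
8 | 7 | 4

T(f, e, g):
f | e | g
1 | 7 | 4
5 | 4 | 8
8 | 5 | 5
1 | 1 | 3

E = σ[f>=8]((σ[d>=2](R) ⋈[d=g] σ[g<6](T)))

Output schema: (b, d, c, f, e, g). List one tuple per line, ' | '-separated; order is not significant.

Row counts bottom-up:
  R → 4
  σ[d>=2](R) → 4
  T → 4
  σ[g<6](T) → 3
  (σ[d>=2](R) ⋈[d=g] σ[g<6](T)) → 2
  σ[f>=8]((σ[d>=2](R) ⋈[d=g] σ[g<6](T))) → 1

== RESULT ==
b | d | c | f | e | g
1 | 5 | 5 | 8 | 5 | 5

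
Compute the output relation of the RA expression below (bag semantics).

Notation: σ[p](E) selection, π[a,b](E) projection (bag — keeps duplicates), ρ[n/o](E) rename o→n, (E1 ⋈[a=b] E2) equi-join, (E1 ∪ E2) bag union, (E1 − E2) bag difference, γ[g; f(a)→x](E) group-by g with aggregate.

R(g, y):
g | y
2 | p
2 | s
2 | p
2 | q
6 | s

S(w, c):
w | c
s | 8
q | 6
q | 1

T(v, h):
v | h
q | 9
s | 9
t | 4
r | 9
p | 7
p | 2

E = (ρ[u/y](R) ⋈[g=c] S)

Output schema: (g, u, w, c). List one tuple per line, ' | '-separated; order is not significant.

Row counts bottom-up:
  R → 5
  ρ[u/y](R) → 5
  S → 3
  (ρ[u/y](R) ⋈[g=c] S) → 1

== RESULT ==
g | u | w | c
6 | s | q | 6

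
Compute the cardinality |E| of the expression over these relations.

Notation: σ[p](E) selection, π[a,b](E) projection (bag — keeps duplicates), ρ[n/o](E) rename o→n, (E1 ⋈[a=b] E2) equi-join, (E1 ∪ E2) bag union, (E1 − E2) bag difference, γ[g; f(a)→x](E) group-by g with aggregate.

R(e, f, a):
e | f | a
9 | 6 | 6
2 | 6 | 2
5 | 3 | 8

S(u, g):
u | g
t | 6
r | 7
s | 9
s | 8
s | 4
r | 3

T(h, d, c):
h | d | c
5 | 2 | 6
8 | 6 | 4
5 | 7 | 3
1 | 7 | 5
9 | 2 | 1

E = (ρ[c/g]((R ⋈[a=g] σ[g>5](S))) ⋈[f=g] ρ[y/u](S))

Per-node cardinality:
  R → 3
  S → 6
  σ[g>5](S) → 4
  (R ⋈[a=g] σ[g>5](S)) → 2
  ρ[c/g]((R ⋈[a=g] σ[g>5](S))) → 2
  S → 6
  ρ[y/u](S) → 6
  (ρ[c/g]((R ⋈[a=g] σ[g>5](S))) ⋈[f=g] ρ[y/u](S)) → 2

|E| = 2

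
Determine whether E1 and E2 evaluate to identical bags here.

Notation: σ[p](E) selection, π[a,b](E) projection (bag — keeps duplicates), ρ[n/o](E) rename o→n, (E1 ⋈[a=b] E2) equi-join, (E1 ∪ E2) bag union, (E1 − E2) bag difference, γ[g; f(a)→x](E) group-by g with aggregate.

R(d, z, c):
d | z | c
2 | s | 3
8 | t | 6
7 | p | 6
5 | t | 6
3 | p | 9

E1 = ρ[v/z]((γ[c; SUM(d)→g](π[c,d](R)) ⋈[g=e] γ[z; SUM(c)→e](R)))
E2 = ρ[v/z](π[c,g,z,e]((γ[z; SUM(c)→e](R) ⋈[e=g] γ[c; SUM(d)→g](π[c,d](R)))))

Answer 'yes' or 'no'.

E1 per-node cardinality:
  R → 5
  π[c,d](R) → 5
  γ[c; SUM(d)→g](π[c,d](R)) → 3
  R → 5
  γ[z; SUM(c)→e](R) → 3
  (γ[c; SUM(d)→g](π[c,d](R)) ⋈[g=e] γ[z; SUM(c)→e](R)) → 1
  ρ[v/z]((γ[c; SUM(d)→g](π[c,d](R)) ⋈[g=e] γ[z; SUM(c)→e](R))) → 1
E2 per-node cardinality:
  R → 5
  γ[z; SUM(c)→e](R) → 3
  R → 5
  π[c,d](R) → 5
  γ[c; SUM(d)→g](π[c,d](R)) → 3
  (γ[z; SUM(c)→e](R) ⋈[e=g] γ[c; SUM(d)→g](π[c,d](R))) → 1
  π[c,g,z,e]((γ[z; SUM(c)→e](R) ⋈[e=g] γ[c; SUM(d)→g](π[c,d](R)))) → 1
  ρ[v/z](π[c,g,z,e]((γ[z; SUM(c)→e](R) ⋈[e=g] γ[c; SUM(d)→g](π[c,d](R))))) → 1

E1 and E2 produce the same multiset:
c | g | v | e
9 | 3 | s | 3

yes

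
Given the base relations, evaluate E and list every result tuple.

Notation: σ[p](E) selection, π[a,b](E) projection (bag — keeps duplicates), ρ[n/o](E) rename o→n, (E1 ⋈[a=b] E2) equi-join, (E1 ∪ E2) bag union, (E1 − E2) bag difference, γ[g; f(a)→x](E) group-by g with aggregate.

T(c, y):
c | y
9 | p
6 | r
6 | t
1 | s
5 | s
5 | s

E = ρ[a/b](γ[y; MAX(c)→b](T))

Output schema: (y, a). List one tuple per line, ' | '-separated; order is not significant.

Per-node cardinality:
  T → 6
  γ[y; MAX(c)→b](T) → 4
  ρ[a/b](γ[y; MAX(c)→b](T)) → 4

== RESULT ==
y | a
p | 9
r | 6
s | 5
t | 6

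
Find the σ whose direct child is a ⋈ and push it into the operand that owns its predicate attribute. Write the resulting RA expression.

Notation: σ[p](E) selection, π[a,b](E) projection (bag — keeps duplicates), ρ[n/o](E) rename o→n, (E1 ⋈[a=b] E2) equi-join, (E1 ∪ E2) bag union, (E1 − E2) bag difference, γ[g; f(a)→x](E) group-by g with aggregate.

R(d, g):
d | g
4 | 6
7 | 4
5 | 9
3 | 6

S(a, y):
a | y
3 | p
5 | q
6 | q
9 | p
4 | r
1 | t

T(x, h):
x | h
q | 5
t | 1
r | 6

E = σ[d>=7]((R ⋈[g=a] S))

σ filters on d, owned by the left side.
E' = (σ[d>=7](R) ⋈[g=a] S)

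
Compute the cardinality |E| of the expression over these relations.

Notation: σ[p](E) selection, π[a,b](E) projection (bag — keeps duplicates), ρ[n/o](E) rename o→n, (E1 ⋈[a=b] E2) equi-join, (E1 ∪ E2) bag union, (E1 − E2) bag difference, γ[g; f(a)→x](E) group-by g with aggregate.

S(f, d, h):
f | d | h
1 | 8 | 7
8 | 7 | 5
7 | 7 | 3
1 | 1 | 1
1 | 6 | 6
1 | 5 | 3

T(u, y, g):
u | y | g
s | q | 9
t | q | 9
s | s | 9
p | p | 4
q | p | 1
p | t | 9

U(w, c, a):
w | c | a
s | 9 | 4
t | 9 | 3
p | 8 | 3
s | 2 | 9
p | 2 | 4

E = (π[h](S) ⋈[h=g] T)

Stepwise |·|:
  S → 6
  π[h](S) → 6
  T → 6
  (π[h](S) ⋈[h=g] T) → 1

|E| = 1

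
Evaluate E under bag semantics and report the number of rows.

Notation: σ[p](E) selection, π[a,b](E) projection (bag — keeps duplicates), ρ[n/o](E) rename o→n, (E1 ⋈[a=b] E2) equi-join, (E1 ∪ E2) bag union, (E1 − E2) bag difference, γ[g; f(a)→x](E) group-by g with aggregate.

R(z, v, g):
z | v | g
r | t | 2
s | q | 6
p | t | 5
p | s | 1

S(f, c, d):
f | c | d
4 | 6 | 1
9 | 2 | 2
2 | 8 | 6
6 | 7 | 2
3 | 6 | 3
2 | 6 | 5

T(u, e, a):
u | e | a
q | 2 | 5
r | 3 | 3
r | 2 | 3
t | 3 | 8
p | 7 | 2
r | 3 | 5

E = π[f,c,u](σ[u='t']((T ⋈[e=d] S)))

Subexpression sizes:
  T → 6
  S → 6
  (T ⋈[e=d] S) → 7
  σ[u='t']((T ⋈[e=d] S)) → 1
  π[f,c,u](σ[u='t']((T ⋈[e=d] S))) → 1

|E| = 1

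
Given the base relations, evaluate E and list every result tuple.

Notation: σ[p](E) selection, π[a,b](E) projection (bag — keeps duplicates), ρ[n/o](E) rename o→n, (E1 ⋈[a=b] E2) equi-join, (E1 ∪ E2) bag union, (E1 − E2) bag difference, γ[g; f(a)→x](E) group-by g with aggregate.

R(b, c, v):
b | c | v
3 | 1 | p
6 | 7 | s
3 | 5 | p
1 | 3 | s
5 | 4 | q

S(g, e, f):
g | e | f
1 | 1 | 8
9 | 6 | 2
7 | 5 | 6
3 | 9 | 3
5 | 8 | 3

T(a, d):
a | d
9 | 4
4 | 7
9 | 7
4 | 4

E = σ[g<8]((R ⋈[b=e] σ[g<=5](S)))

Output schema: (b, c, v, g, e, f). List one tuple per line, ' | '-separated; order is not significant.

Stepwise |·|:
  R → 5
  S → 5
  σ[g<=5](S) → 3
  (R ⋈[b=e] σ[g<=5](S)) → 1
  σ[g<8]((R ⋈[b=e] σ[g<=5](S))) → 1

== RESULT ==
b | c | v | g | e | f
1 | 3 | s | 1 | 1 | 8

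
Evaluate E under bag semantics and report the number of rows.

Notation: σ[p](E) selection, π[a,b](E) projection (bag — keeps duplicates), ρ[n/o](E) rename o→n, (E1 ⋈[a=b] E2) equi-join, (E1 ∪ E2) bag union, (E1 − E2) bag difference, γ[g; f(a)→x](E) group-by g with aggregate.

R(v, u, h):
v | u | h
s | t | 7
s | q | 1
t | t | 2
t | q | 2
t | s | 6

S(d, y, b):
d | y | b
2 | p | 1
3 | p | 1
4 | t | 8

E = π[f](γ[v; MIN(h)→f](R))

Row counts bottom-up:
  R → 5
  γ[v; MIN(h)→f](R) → 2
  π[f](γ[v; MIN(h)→f](R)) → 2

|E| = 2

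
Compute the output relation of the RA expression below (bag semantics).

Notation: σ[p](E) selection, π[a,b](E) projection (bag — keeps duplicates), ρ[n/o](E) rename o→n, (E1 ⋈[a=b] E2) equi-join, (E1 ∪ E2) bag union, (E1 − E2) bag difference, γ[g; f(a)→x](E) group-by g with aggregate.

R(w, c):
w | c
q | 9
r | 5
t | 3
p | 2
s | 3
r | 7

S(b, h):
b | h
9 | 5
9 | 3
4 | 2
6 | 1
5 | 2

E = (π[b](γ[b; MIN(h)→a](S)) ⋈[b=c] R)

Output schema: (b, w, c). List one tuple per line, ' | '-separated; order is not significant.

Stepwise |·|:
  S → 5
  γ[b; MIN(h)→a](S) → 4
  π[b](γ[b; MIN(h)→a](S)) → 4
  R → 6
  (π[b](γ[b; MIN(h)→a](S)) ⋈[b=c] R) → 2

== RESULT ==
b | w | c
5 | r | 5
9 | q | 9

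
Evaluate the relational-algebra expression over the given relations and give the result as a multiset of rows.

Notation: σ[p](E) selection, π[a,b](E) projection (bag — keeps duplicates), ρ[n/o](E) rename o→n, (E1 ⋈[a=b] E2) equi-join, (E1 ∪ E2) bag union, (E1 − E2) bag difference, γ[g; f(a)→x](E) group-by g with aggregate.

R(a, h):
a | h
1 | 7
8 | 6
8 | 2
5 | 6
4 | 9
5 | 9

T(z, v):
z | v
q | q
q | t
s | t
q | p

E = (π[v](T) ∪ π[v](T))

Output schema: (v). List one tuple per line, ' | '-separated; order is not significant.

Subexpression sizes:
  T → 4
  π[v](T) → 4
  T → 4
  π[v](T) → 4
  (π[v](T) ∪ π[v](T)) → 8

== RESULT ==
v
p
p
q
q
t
t
t
t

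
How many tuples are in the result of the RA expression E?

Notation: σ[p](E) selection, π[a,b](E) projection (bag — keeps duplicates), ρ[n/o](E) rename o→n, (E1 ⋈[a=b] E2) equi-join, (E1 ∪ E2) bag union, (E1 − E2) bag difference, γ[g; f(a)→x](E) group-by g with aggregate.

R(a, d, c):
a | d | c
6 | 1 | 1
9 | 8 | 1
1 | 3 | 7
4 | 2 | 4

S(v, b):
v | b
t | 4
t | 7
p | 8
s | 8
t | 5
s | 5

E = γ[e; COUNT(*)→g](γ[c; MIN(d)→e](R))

Row counts bottom-up:
  R → 4
  γ[c; MIN(d)→e](R) → 3
  γ[e; COUNT(*)→g](γ[c; MIN(d)→e](R)) → 3

|E| = 3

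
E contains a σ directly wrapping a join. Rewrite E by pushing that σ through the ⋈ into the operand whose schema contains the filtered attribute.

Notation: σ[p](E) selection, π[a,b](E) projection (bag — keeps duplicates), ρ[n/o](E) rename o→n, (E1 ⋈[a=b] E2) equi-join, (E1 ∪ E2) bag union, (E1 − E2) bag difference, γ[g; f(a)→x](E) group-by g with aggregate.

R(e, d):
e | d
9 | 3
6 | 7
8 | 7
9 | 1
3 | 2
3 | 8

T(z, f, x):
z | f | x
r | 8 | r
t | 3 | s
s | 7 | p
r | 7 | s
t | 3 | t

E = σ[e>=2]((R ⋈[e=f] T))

σ filters on e, owned by the left side.
E' = (σ[e>=2](R) ⋈[e=f] T)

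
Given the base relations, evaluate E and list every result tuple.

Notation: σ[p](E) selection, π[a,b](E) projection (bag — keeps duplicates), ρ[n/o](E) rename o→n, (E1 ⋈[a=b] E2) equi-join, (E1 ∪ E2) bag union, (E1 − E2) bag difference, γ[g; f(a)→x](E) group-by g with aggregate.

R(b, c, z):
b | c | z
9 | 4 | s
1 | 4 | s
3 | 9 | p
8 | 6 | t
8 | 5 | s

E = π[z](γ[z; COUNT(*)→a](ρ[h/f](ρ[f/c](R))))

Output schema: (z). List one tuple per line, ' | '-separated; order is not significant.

Subexpression sizes:
  R → 5
  ρ[f/c](R) → 5
  ρ[h/f](ρ[f/c](R)) → 5
  γ[z; COUNT(*)→a](ρ[h/f](ρ[f/c](R))) → 3
  π[z](γ[z; COUNT(*)→a](ρ[h/f](ρ[f/c](R)))) → 3

== RESULT ==
z
p
s
t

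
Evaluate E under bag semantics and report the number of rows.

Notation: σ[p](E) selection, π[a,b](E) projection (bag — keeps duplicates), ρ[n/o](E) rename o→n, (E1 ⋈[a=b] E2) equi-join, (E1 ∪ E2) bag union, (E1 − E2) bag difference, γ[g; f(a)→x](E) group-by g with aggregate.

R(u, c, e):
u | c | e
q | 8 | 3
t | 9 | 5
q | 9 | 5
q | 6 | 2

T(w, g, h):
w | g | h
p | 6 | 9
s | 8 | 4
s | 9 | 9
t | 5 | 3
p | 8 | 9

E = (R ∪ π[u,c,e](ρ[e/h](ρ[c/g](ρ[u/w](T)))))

Stepwise |·|:
  R → 4
  T → 5
  ρ[u/w](T) → 5
  ρ[c/g](ρ[u/w](T)) → 5
  ρ[e/h](ρ[c/g](ρ[u/w](T))) → 5
  π[u,c,e](ρ[e/h](ρ[c/g](ρ[u/w](T)))) → 5
  (R ∪ π[u,c,e](ρ[e/h](ρ[c/g](ρ[u/w](T))))) → 9

|E| = 9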